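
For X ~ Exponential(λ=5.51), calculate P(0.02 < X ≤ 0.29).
0.693334

We have X ~ Exponential(λ=5.51).

To find P(0.02 < X ≤ 0.29), we use:
P(0.02 < X ≤ 0.29) = P(X ≤ 0.29) - P(X ≤ 0.02)
                 = F(0.29) - F(0.02)
                 = 0.797679 - 0.104345
                 = 0.693334

So there's approximately a 69.3% chance that X falls in this range.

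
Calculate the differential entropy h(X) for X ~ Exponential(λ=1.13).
0.8778 nats

We have X ~ Exponential(λ=1.13).

The differential entropy measures the uncertainty or information content of the distribution.

For an Exponential distribution with λ=1.13:
h(X) = 0.8778 nats

(In bits, this would be 1.2664 bits.)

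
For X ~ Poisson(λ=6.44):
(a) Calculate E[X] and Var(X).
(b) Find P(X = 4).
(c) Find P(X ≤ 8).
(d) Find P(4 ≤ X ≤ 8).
(a) E[X] = 6.4400, Var(X) = 6.4400
(b) P(X = 4) = 0.114413
(c) P(X ≤ 8) = 0.798652
(d) P(4 ≤ X ≤ 8) = 0.682606

We have X ~ Poisson(λ=6.44).

(a) Moments:
E[X] = 6.4400
Var(X) = 6.4400
σ = √Var(X) = 2.5377

(b) Point probability using PMF:
P(X = 4) = 0.114413

(c) Cumulative probability using CDF:
P(X ≤ 8) = F(8) = 0.798652

(d) Range probability:
P(4 ≤ X ≤ 8) = P(X ≤ 8) - P(X ≤ 3)
                   = F(8) - F(3)
                   = 0.798652 - 0.116046
                   = 0.682606

This means approximately 68.3% of outcomes fall in the interval [4, 8].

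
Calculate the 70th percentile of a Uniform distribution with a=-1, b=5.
3.2000

We have X ~ Uniform(a=-1, b=5).

We want to find x such that P(X ≤ x) = 0.7.

This is the 70th percentile, which means 70% of values fall below this point.

Using the inverse CDF (quantile function):
x = F⁻¹(0.7) = 3.2000

Verification: P(X ≤ 3.2000) = 0.7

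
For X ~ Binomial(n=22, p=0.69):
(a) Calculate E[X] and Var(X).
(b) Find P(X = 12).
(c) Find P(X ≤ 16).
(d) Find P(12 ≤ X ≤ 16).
(a) E[X] = 15.1800, Var(X) = 4.7058
(b) P(X = 12) = 0.061727
(c) P(X ≤ 16) = 0.721593
(d) P(12 ≤ X ≤ 16) = 0.672964

We have X ~ Binomial(n=22, p=0.69).

(a) Moments:
E[X] = 15.1800
Var(X) = 4.7058
σ = √Var(X) = 2.1693

(b) Point probability using PMF:
P(X = 12) = 0.061727

(c) Cumulative probability using CDF:
P(X ≤ 16) = F(16) = 0.721593

(d) Range probability:
P(12 ≤ X ≤ 16) = P(X ≤ 16) - P(X ≤ 11)
                   = F(16) - F(11)
                   = 0.721593 - 0.048629
                   = 0.672964

This means approximately 67.3% of outcomes fall in the interval [12, 16].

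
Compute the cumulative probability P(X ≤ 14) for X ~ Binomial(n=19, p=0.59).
0.941295

We have X ~ Binomial(n=19, p=0.59).

The CDF gives us P(X ≤ k).

Using the CDF:
P(X ≤ 14) = 0.941295

This means there's approximately a 94.1% chance that X is at most 14.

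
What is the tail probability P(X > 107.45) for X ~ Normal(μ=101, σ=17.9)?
0.359298

We have X ~ Normal(μ=101, σ=17.9).

P(X > 107.45) = 1 - P(X ≤ 107.45)
                = 1 - F(107.45)
                = 1 - 0.640702
                = 0.359298

So there's approximately a 35.9% chance that X exceeds 107.45.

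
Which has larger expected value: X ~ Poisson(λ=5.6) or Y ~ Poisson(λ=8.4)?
Y has larger mean (8.4000 > 5.6000)

Compute the expected value for each distribution:

X ~ Poisson(λ=5.6):
E[X] = 5.6000

Y ~ Poisson(λ=8.4):
E[Y] = 8.4000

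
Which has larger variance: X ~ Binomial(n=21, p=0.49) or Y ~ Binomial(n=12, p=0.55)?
X has larger variance (5.2479 > 2.9700)

Compute the variance for each distribution:

X ~ Binomial(n=21, p=0.49):
Var(X) = 5.2479

Y ~ Binomial(n=12, p=0.55):
Var(Y) = 2.9700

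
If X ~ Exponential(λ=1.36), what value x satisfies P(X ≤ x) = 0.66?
0.7932

We have X ~ Exponential(λ=1.36).

We want to find x such that P(X ≤ x) = 0.66.

This is the 66th percentile, which means 66% of values fall below this point.

Using the inverse CDF (quantile function):
x = F⁻¹(0.66) = 0.7932

Verification: P(X ≤ 0.7932) = 0.66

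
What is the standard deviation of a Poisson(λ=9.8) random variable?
3.1305

We have X ~ Poisson(λ=9.8).

For a Poisson distribution with λ=9.8:
σ = √Var(X) = 3.1305

The standard deviation is the square root of the variance.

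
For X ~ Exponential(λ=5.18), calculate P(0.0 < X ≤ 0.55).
0.942098

We have X ~ Exponential(λ=5.18).

To find P(0.0 < X ≤ 0.55), we use:
P(0.0 < X ≤ 0.55) = P(X ≤ 0.55) - P(X ≤ 0.0)
                 = F(0.55) - F(0.0)
                 = 0.942098 - 0.000000
                 = 0.942098

So there's approximately a 94.2% chance that X falls in this range.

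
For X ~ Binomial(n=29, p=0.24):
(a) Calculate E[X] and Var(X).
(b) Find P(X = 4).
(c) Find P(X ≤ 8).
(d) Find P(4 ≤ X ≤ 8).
(a) E[X] = 6.9600, Var(X) = 5.2896
(b) P(X = 4) = 0.082578
(c) P(X ≤ 8) = 0.754898
(d) P(4 ≤ X ≤ 8) = 0.696961

We have X ~ Binomial(n=29, p=0.24).

(a) Moments:
E[X] = 6.9600
Var(X) = 5.2896
σ = √Var(X) = 2.2999

(b) Point probability using PMF:
P(X = 4) = 0.082578

(c) Cumulative probability using CDF:
P(X ≤ 8) = F(8) = 0.754898

(d) Range probability:
P(4 ≤ X ≤ 8) = P(X ≤ 8) - P(X ≤ 3)
                   = F(8) - F(3)
                   = 0.754898 - 0.057937
                   = 0.696961

This means approximately 69.7% of outcomes fall in the interval [4, 8].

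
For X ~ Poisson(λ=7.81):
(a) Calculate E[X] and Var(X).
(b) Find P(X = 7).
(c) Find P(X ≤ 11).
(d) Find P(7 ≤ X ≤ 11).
(a) E[X] = 7.8100, Var(X) = 7.8100
(b) P(X = 7) = 0.142655
(c) P(X ≤ 11) = 0.901301
(d) P(7 ≤ X ≤ 11) = 0.564175

We have X ~ Poisson(λ=7.81).

(a) Moments:
E[X] = 7.8100
Var(X) = 7.8100
σ = √Var(X) = 2.7946

(b) Point probability using PMF:
P(X = 7) = 0.142655

(c) Cumulative probability using CDF:
P(X ≤ 11) = F(11) = 0.901301

(d) Range probability:
P(7 ≤ X ≤ 11) = P(X ≤ 11) - P(X ≤ 6)
                   = F(11) - F(6)
                   = 0.901301 - 0.337127
                   = 0.564175

This means approximately 56.4% of outcomes fall in the interval [7, 11].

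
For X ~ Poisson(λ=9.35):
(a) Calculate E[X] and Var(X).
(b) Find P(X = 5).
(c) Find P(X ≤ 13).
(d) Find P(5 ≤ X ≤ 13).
(a) E[X] = 9.3500, Var(X) = 9.3500
(b) P(X = 5) = 0.051787
(c) P(X ≤ 13) = 0.907136
(d) P(5 ≤ X ≤ 13) = 0.862893

We have X ~ Poisson(λ=9.35).

(a) Moments:
E[X] = 9.3500
Var(X) = 9.3500
σ = √Var(X) = 3.0578

(b) Point probability using PMF:
P(X = 5) = 0.051787

(c) Cumulative probability using CDF:
P(X ≤ 13) = F(13) = 0.907136

(d) Range probability:
P(5 ≤ X ≤ 13) = P(X ≤ 13) - P(X ≤ 4)
                   = F(13) - F(4)
                   = 0.907136 - 0.044243
                   = 0.862893

This means approximately 86.3% of outcomes fall in the interval [5, 13].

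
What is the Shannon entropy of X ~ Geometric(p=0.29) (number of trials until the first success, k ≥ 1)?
2.0764 nats

We have X ~ Geometric(p=0.29) (number of trials until the first success, k ≥ 1).

The Shannon entropy measures the uncertainty or information content of the distribution.

For a Geometric distribution with p=0.29 (number of trials until the first success, k ≥ 1):
H(X) = 2.0764 nats

(In bits, this would be 2.9956 bits.)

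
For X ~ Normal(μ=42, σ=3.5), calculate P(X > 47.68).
0.052310

We have X ~ Normal(μ=42, σ=3.5).

P(X > 47.68) = 1 - P(X ≤ 47.68)
                = 1 - F(47.68)
                = 1 - 0.947690
                = 0.052310

So there's approximately a 5.2% chance that X exceeds 47.68.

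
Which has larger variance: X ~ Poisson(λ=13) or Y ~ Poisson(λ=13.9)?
Y has larger variance (13.9000 > 13.0000)

Compute the variance for each distribution:

X ~ Poisson(λ=13):
Var(X) = 13.0000

Y ~ Poisson(λ=13.9):
Var(Y) = 13.9000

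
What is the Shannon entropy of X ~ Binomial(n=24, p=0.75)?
2.1655 nats

We have X ~ Binomial(n=24, p=0.75).

The Shannon entropy measures the uncertainty or information content of the distribution.

For a Binomial distribution with n=24, p=0.75:
H(X) = 2.1655 nats

(In bits, this would be 3.1241 bits.)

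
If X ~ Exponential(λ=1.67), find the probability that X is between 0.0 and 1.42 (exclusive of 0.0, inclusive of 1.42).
0.906650

We have X ~ Exponential(λ=1.67).

To find P(0.0 < X ≤ 1.42), we use:
P(0.0 < X ≤ 1.42) = P(X ≤ 1.42) - P(X ≤ 0.0)
                 = F(1.42) - F(0.0)
                 = 0.906650 - 0.000000
                 = 0.906650

So there's approximately a 90.7% chance that X falls in this range.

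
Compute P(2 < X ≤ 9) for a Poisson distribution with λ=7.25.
0.779744

We have X ~ Poisson(λ=7.25).

To find P(2 < X ≤ 9), we use:
P(2 < X ≤ 9) = P(X ≤ 9) - P(X ≤ 2)
                 = F(9) - F(2)
                 = 0.804268 - 0.024523
                 = 0.779744

So there's approximately a 78.0% chance that X falls in this range.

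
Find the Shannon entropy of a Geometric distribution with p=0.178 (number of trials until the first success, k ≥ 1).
2.6312 nats

We have X ~ Geometric(p=0.178) (number of trials until the first success, k ≥ 1).

The Shannon entropy measures the uncertainty or information content of the distribution.

For a Geometric distribution with p=0.178 (number of trials until the first success, k ≥ 1):
H(X) = 2.6312 nats

(In bits, this would be 3.7960 bits.)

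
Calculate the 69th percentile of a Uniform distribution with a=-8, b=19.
10.6300

We have X ~ Uniform(a=-8, b=19).

We want to find x such that P(X ≤ x) = 0.69.

This is the 69th percentile, which means 69% of values fall below this point.

Using the inverse CDF (quantile function):
x = F⁻¹(0.69) = 10.6300

Verification: P(X ≤ 10.6300) = 0.69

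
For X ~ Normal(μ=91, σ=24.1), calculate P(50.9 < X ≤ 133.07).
0.911497

We have X ~ Normal(μ=91, σ=24.1).

To find P(50.9 < X ≤ 133.07), we use:
P(50.9 < X ≤ 133.07) = P(X ≤ 133.07) - P(X ≤ 50.9)
                 = F(133.07) - F(50.9)
                 = 0.959564 - 0.048066
                 = 0.911497

So there's approximately a 91.1% chance that X falls in this range.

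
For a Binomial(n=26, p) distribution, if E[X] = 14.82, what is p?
p = 0.57

For a Binomial(n, p) distribution:
E[X] = n × p

Given n = 26 and E[X] = 14.82:
14.82 = 26 × p
p = 14.82 / 26 = 0.57

Verification: Binomial(26, 0.57) has E[X] = 14.82 ✓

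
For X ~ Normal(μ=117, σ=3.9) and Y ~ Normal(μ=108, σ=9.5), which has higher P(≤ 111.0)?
Y has higher probability (P(Y ≤ 111.0) = 0.6239 > P(X ≤ 111.0) = 0.0620)

Compute P(≤ 111.0) for each distribution:

X ~ Normal(μ=117, σ=3.9):
P(X ≤ 111.0) = 0.0620

Y ~ Normal(μ=108, σ=9.5):
P(Y ≤ 111.0) = 0.6239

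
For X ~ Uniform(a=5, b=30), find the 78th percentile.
24.5000

We have X ~ Uniform(a=5, b=30).

We want to find x such that P(X ≤ x) = 0.78.

This is the 78th percentile, which means 78% of values fall below this point.

Using the inverse CDF (quantile function):
x = F⁻¹(0.78) = 24.5000

Verification: P(X ≤ 24.5000) = 0.78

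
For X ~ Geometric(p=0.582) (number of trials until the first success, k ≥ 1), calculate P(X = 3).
0.101689

We have X ~ Geometric(p=0.582) (number of trials until the first success, k ≥ 1).

For a Geometric distribution, the PMF gives us the probability of each outcome.

Using the PMF formula:
P(X = 3) = 0.101689

Rounded to 4 decimal places: 0.1017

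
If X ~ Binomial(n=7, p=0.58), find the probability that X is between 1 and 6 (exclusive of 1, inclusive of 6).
0.953329

We have X ~ Binomial(n=7, p=0.58).

To find P(1 < X ≤ 6), we use:
P(1 < X ≤ 6) = P(X ≤ 6) - P(X ≤ 1)
                 = F(6) - F(1)
                 = 0.977920 - 0.024591
                 = 0.953329

So there's approximately a 95.3% chance that X falls in this range.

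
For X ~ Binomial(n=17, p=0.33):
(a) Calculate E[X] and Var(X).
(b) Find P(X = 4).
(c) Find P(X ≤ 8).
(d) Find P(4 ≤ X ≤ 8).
(a) E[X] = 5.6100, Var(X) = 3.7587
(b) P(X = 4) = 0.154741
(c) P(X ≤ 8) = 0.928776
(d) P(4 ≤ X ≤ 8) = 0.792208

We have X ~ Binomial(n=17, p=0.33).

(a) Moments:
E[X] = 5.6100
Var(X) = 3.7587
σ = √Var(X) = 1.9387

(b) Point probability using PMF:
P(X = 4) = 0.154741

(c) Cumulative probability using CDF:
P(X ≤ 8) = F(8) = 0.928776

(d) Range probability:
P(4 ≤ X ≤ 8) = P(X ≤ 8) - P(X ≤ 3)
                   = F(8) - F(3)
                   = 0.928776 - 0.136568
                   = 0.792208

This means approximately 79.2% of outcomes fall in the interval [4, 8].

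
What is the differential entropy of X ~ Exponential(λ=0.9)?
1.1054 nats

We have X ~ Exponential(λ=0.9).

The differential entropy measures the uncertainty or information content of the distribution.

For an Exponential distribution with λ=0.9:
h(X) = 1.1054 nats

(In bits, this would be 1.5947 bits.)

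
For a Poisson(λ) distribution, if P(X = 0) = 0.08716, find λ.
λ = 2.4400

For a Poisson(λ) distribution, the PMF at 0 is:
P(X = 0) = λ^0 e^(-λ) / 0! = e^(-λ)

Given P(X = 0) = 0.08716:
e^(-λ) = 0.08716
-λ = ln(0.08716)
λ = -ln(0.08716) = 2.4400

Verification: e^(-2.4400) = 0.08716 ✓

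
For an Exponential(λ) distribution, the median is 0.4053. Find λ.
λ = 1.7102

For X ~ Exponential(λ), the CDF is F(x) = 1 - e^(-λx).
The median m satisfies F(m) = 0.5:
1 - e^(-λm) = 0.5
e^(-λm) = 0.5
λm = ln(2)
m = ln(2) / λ

Given m = 0.4053:
λ = ln(2) / 0.4053 = 0.693147 / 0.4053 = 1.7102

Verification: ln(2) / 1.7102 = 0.4053 ✓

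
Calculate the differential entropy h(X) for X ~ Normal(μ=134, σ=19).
4.3634 nats

We have X ~ Normal(μ=134, σ=19).

The differential entropy measures the uncertainty or information content of the distribution.

For a Normal distribution with μ=134, σ=19:
h(X) = 4.3634 nats

(In bits, this would be 6.2950 bits.)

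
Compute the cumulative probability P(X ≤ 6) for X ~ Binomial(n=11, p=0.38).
0.923166

We have X ~ Binomial(n=11, p=0.38).

The CDF gives us P(X ≤ k).

Using the CDF:
P(X ≤ 6) = 0.923166

This means there's approximately a 92.3% chance that X is at most 6.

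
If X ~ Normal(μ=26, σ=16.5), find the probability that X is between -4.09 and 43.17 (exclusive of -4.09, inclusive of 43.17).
0.816867

We have X ~ Normal(μ=26, σ=16.5).

To find P(-4.09 < X ≤ 43.17), we use:
P(-4.09 < X ≤ 43.17) = P(X ≤ 43.17) - P(X ≤ -4.09)
                 = F(43.17) - F(-4.09)
                 = 0.850971 - 0.034104
                 = 0.816867

So there's approximately a 81.7% chance that X falls in this range.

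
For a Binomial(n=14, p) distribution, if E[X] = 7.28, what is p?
p = 0.52

For a Binomial(n, p) distribution:
E[X] = n × p

Given n = 14 and E[X] = 7.28:
7.28 = 14 × p
p = 7.28 / 14 = 0.52

Verification: Binomial(14, 0.52) has E[X] = 7.28 ✓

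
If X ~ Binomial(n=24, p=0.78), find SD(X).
2.0294

We have X ~ Binomial(n=24, p=0.78).

For a Binomial distribution with n=24, p=0.78:
σ = √Var(X) = 2.0294

The standard deviation is the square root of the variance.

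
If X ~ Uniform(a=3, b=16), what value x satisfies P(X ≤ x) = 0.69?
11.9700

We have X ~ Uniform(a=3, b=16).

We want to find x such that P(X ≤ x) = 0.69.

This is the 69th percentile, which means 69% of values fall below this point.

Using the inverse CDF (quantile function):
x = F⁻¹(0.69) = 11.9700

Verification: P(X ≤ 11.9700) = 0.69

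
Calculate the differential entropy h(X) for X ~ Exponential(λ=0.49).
1.7133 nats

We have X ~ Exponential(λ=0.49).

The differential entropy measures the uncertainty or information content of the distribution.

For an Exponential distribution with λ=0.49:
h(X) = 1.7133 nats

(In bits, this would be 2.4718 bits.)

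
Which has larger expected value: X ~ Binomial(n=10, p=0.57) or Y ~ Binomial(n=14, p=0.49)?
Y has larger mean (6.8600 > 5.7000)

Compute the expected value for each distribution:

X ~ Binomial(n=10, p=0.57):
E[X] = 5.7000

Y ~ Binomial(n=14, p=0.49):
E[Y] = 6.8600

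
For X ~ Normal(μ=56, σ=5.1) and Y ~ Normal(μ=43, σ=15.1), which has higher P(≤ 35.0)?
Y has higher probability (P(Y ≤ 35.0) = 0.2981 > P(X ≤ 35.0) = 0.0000)

Compute P(≤ 35.0) for each distribution:

X ~ Normal(μ=56, σ=5.1):
P(X ≤ 35.0) = 0.0000

Y ~ Normal(μ=43, σ=15.1):
P(Y ≤ 35.0) = 0.2981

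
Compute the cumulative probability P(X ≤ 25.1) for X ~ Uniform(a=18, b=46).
0.253571

We have X ~ Uniform(a=18, b=46).

The CDF gives us P(X ≤ k).

Using the CDF:
P(X ≤ 25.1) = 0.253571

This means there's approximately a 25.4% chance that X is at most 25.1.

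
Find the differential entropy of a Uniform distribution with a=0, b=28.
3.3322 nats

We have X ~ Uniform(a=0, b=28).

The differential entropy measures the uncertainty or information content of the distribution.

For a Uniform distribution with a=0, b=28:
h(X) = 3.3322 nats

(In bits, this would be 4.8074 bits.)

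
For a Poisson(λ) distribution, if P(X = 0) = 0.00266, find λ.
λ = 5.9294

For a Poisson(λ) distribution, the PMF at 0 is:
P(X = 0) = λ^0 e^(-λ) / 0! = e^(-λ)

Given P(X = 0) = 0.00266:
e^(-λ) = 0.00266
-λ = ln(0.00266)
λ = -ln(0.00266) = 5.9294

Verification: e^(-5.9294) = 0.00266 ✓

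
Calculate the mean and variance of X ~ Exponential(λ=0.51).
E[X] = 1.9608, Var(X) = 3.8447

We have X ~ Exponential(λ=0.51).

For an Exponential distribution with λ=0.51:

Expected value:
E[X] = 1.9608

Variance:
Var(X) = 3.8447

Standard deviation:
σ = √Var(X) = 1.9608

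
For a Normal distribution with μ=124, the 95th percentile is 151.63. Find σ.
σ = 16.7978

For X ~ Normal(μ, σ), the p-th percentile satisfies x = μ + z_p × σ,
where z_p = Φ⁻¹(p) is the standard normal quantile.

Step 1: z_{0.95} = Φ⁻¹(0.95) = 1.6449

Step 2: Solve for σ:
151.63 = 124 + 1.6449 × σ
σ = (151.63 - 124) / 1.6449
σ = 27.63 / 1.6449
σ = 16.7978

Verification: μ + z × σ = 124 + 1.6449 × 16.7978 = 151.63 ✓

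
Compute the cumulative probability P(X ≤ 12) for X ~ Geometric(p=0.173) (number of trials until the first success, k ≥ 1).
0.897655

We have X ~ Geometric(p=0.173) (number of trials until the first success, k ≥ 1).

The CDF gives us P(X ≤ k).

Using the CDF:
P(X ≤ 12) = 0.897655

This means there's approximately a 89.8% chance that X is at most 12.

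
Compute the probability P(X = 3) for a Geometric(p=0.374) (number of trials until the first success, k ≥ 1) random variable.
0.146562

We have X ~ Geometric(p=0.374) (number of trials until the first success, k ≥ 1).

For a Geometric distribution, the PMF gives us the probability of each outcome.

Using the PMF formula:
P(X = 3) = 0.146562

Rounded to 4 decimal places: 0.1466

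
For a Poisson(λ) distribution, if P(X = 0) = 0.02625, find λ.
λ = 3.6401

For a Poisson(λ) distribution, the PMF at 0 is:
P(X = 0) = λ^0 e^(-λ) / 0! = e^(-λ)

Given P(X = 0) = 0.02625:
e^(-λ) = 0.02625
-λ = ln(0.02625)
λ = -ln(0.02625) = 3.6401

Verification: e^(-3.6401) = 0.02625 ✓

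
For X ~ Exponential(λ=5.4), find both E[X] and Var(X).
E[X] = 0.1852, Var(X) = 0.0343

We have X ~ Exponential(λ=5.4).

For an Exponential distribution with λ=5.4:

Expected value:
E[X] = 0.1852

Variance:
Var(X) = 0.0343

Standard deviation:
σ = √Var(X) = 0.1852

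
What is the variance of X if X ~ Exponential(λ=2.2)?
0.2066

We have X ~ Exponential(λ=2.2).

For an Exponential distribution with λ=2.2:
Var(X) = 0.2066

The variance measures the spread of the distribution around the mean.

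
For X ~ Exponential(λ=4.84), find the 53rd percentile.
0.1560

We have X ~ Exponential(λ=4.84).

We want to find x such that P(X ≤ x) = 0.53.

This is the 53rd percentile, which means 53% of values fall below this point.

Using the inverse CDF (quantile function):
x = F⁻¹(0.53) = 0.1560

Verification: P(X ≤ 0.1560) = 0.53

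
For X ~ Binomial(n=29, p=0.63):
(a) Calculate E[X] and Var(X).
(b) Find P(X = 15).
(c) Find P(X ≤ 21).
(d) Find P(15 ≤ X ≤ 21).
(a) E[X] = 18.2700, Var(X) = 6.7599
(b) P(X = 15) = 0.068322
(c) P(X ≤ 21) = 0.895156
(d) P(15 ≤ X ≤ 21) = 0.819813

We have X ~ Binomial(n=29, p=0.63).

(a) Moments:
E[X] = 18.2700
Var(X) = 6.7599
σ = √Var(X) = 2.6000

(b) Point probability using PMF:
P(X = 15) = 0.068322

(c) Cumulative probability using CDF:
P(X ≤ 21) = F(21) = 0.895156

(d) Range probability:
P(15 ≤ X ≤ 21) = P(X ≤ 21) - P(X ≤ 14)
                   = F(21) - F(14)
                   = 0.895156 - 0.075342
                   = 0.819813

This means approximately 82.0% of outcomes fall in the interval [15, 21].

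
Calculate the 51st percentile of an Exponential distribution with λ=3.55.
0.2009

We have X ~ Exponential(λ=3.55).

We want to find x such that P(X ≤ x) = 0.51.

This is the 51st percentile, which means 51% of values fall below this point.

Using the inverse CDF (quantile function):
x = F⁻¹(0.51) = 0.2009

Verification: P(X ≤ 0.2009) = 0.51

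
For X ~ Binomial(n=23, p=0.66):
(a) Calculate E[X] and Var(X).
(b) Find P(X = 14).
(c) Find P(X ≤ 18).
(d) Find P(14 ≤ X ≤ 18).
(a) E[X] = 15.1800, Var(X) = 5.1612
(b) P(X = 14) = 0.147655
(c) P(X ≤ 18) = 0.933122
(d) P(14 ≤ X ≤ 18) = 0.706293

We have X ~ Binomial(n=23, p=0.66).

(a) Moments:
E[X] = 15.1800
Var(X) = 5.1612
σ = √Var(X) = 2.2718

(b) Point probability using PMF:
P(X = 14) = 0.147655

(c) Cumulative probability using CDF:
P(X ≤ 18) = F(18) = 0.933122

(d) Range probability:
P(14 ≤ X ≤ 18) = P(X ≤ 18) - P(X ≤ 13)
                   = F(18) - F(13)
                   = 0.933122 - 0.226829
                   = 0.706293

This means approximately 70.6% of outcomes fall in the interval [14, 18].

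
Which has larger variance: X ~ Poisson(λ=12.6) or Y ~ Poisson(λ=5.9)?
X has larger variance (12.6000 > 5.9000)

Compute the variance for each distribution:

X ~ Poisson(λ=12.6):
Var(X) = 12.6000

Y ~ Poisson(λ=5.9):
Var(Y) = 5.9000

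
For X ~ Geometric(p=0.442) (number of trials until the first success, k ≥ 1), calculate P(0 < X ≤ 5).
0.945903

We have X ~ Geometric(p=0.442) (number of trials until the first success, k ≥ 1).

To find P(0 < X ≤ 5), we use:
P(0 < X ≤ 5) = P(X ≤ 5) - P(X ≤ 0)
                 = F(5) - F(0)
                 = 0.945903 - 0.000000
                 = 0.945903

So there's approximately a 94.6% chance that X falls in this range.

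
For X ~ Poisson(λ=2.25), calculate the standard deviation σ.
1.5000

We have X ~ Poisson(λ=2.25).

For a Poisson distribution with λ=2.25:
σ = √Var(X) = 1.5000

The standard deviation is the square root of the variance.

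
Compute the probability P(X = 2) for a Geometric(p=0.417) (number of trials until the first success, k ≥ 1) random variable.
0.243111

We have X ~ Geometric(p=0.417) (number of trials until the first success, k ≥ 1).

For a Geometric distribution, the PMF gives us the probability of each outcome.

Using the PMF formula:
P(X = 2) = 0.243111

Rounded to 4 decimal places: 0.2431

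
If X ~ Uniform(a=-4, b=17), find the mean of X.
6.5000

We have X ~ Uniform(a=-4, b=17).

For a Uniform distribution with a=-4, b=17:
E[X] = 6.5000

This is the expected (average) value of X.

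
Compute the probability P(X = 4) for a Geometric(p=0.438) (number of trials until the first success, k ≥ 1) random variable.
0.077747

We have X ~ Geometric(p=0.438) (number of trials until the first success, k ≥ 1).

For a Geometric distribution, the PMF gives us the probability of each outcome.

Using the PMF formula:
P(X = 4) = 0.077747

Rounded to 4 decimal places: 0.0777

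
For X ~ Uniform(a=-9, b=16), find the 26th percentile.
-2.5000

We have X ~ Uniform(a=-9, b=16).

We want to find x such that P(X ≤ x) = 0.26.

This is the 26th percentile, which means 26% of values fall below this point.

Using the inverse CDF (quantile function):
x = F⁻¹(0.26) = -2.5000

Verification: P(X ≤ -2.5000) = 0.26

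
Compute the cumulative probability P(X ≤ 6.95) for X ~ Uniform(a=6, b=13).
0.135714

We have X ~ Uniform(a=6, b=13).

The CDF gives us P(X ≤ k).

Using the CDF:
P(X ≤ 6.95) = 0.135714

This means there's approximately a 13.6% chance that X is at most 6.95.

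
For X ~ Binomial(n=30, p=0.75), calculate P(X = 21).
0.129807

We have X ~ Binomial(n=30, p=0.75).

For a Binomial distribution, the PMF gives us the probability of each outcome.

Using the PMF formula:
P(X = 21) = 0.129807

Rounded to 4 decimal places: 0.1298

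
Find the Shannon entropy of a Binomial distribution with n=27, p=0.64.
2.3316 nats

We have X ~ Binomial(n=27, p=0.64).

The Shannon entropy measures the uncertainty or information content of the distribution.

For a Binomial distribution with n=27, p=0.64:
H(X) = 2.3316 nats

(In bits, this would be 3.3638 bits.)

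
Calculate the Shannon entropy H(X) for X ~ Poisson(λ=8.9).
2.5020 nats

We have X ~ Poisson(λ=8.9).

The Shannon entropy measures the uncertainty or information content of the distribution.

For a Poisson distribution with λ=8.9:
H(X) = 2.5020 nats

(In bits, this would be 3.6096 bits.)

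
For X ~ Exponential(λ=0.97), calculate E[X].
1.0309

We have X ~ Exponential(λ=0.97).

For an Exponential distribution with λ=0.97:
E[X] = 1.0309

This is the expected (average) value of X.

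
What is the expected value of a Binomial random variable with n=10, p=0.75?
7.5000

We have X ~ Binomial(n=10, p=0.75).

For a Binomial distribution with n=10, p=0.75:
E[X] = 7.5000

This is the expected (average) value of X.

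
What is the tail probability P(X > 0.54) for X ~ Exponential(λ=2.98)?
0.200048

We have X ~ Exponential(λ=2.98).

P(X > 0.54) = 1 - P(X ≤ 0.54)
                = 1 - F(0.54)
                = 1 - 0.799952
                = 0.200048

So there's approximately a 20.0% chance that X exceeds 0.54.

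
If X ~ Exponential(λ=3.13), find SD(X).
0.3195

We have X ~ Exponential(λ=3.13).

For an Exponential distribution with λ=3.13:
σ = √Var(X) = 0.3195

The standard deviation is the square root of the variance.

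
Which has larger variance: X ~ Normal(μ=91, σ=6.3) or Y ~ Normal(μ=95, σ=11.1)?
Y has larger variance (123.2100 > 39.6900)

Compute the variance for each distribution:

X ~ Normal(μ=91, σ=6.3):
Var(X) = 39.6900

Y ~ Normal(μ=95, σ=11.1):
Var(Y) = 123.2100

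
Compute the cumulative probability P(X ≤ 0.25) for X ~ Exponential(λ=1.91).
0.379668

We have X ~ Exponential(λ=1.91).

The CDF gives us P(X ≤ k).

Using the CDF:
P(X ≤ 0.25) = 0.379668

This means there's approximately a 38.0% chance that X is at most 0.25.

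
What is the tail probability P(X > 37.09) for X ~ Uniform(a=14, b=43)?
0.203793

We have X ~ Uniform(a=14, b=43).

P(X > 37.09) = 1 - P(X ≤ 37.09)
                = 1 - F(37.09)
                = 1 - 0.796207
                = 0.203793

So there's approximately a 20.4% chance that X exceeds 37.09.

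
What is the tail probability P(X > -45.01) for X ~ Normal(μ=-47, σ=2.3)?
0.193460

We have X ~ Normal(μ=-47, σ=2.3).

P(X > -45.01) = 1 - P(X ≤ -45.01)
                = 1 - F(-45.01)
                = 1 - 0.806540
                = 0.193460

So there's approximately a 19.3% chance that X exceeds -45.01.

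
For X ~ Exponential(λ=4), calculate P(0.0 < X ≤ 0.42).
0.813626

We have X ~ Exponential(λ=4).

To find P(0.0 < X ≤ 0.42), we use:
P(0.0 < X ≤ 0.42) = P(X ≤ 0.42) - P(X ≤ 0.0)
                 = F(0.42) - F(0.0)
                 = 0.813626 - 0.000000
                 = 0.813626

So there's approximately a 81.4% chance that X falls in this range.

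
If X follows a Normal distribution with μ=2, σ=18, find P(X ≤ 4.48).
0.554792

We have X ~ Normal(μ=2, σ=18).

The CDF gives us P(X ≤ k).

Using the CDF:
P(X ≤ 4.48) = 0.554792

This means there's approximately a 55.5% chance that X is at most 4.48.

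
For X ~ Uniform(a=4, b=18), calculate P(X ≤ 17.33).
0.952143

We have X ~ Uniform(a=4, b=18).

The CDF gives us P(X ≤ k).

Using the CDF:
P(X ≤ 17.33) = 0.952143

This means there's approximately a 95.2% chance that X is at most 17.33.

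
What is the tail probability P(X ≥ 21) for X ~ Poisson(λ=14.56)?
0.065908

We have X ~ Poisson(λ=14.56).

For discrete distributions, P(X ≥ 21) = 1 - P(X ≤ 20).

P(X ≤ 20) = 0.934092
P(X ≥ 21) = 1 - 0.934092 = 0.065908

So there's approximately a 6.6% chance that X is at least 21.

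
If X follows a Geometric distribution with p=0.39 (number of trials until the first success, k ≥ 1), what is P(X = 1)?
0.390000

We have X ~ Geometric(p=0.39) (number of trials until the first success, k ≥ 1).

For a Geometric distribution, the PMF gives us the probability of each outcome.

Using the PMF formula:
P(X = 1) = 0.390000

Rounded to 4 decimal places: 0.3900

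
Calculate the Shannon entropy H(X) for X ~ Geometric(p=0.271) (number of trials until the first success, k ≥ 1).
2.1559 nats

We have X ~ Geometric(p=0.271) (number of trials until the first success, k ≥ 1).

The Shannon entropy measures the uncertainty or information content of the distribution.

For a Geometric distribution with p=0.271 (number of trials until the first success, k ≥ 1):
H(X) = 2.1559 nats

(In bits, this would be 3.1103 bits.)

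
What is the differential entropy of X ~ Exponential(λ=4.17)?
-0.4279 nats

We have X ~ Exponential(λ=4.17).

The differential entropy measures the uncertainty or information content of the distribution.

For an Exponential distribution with λ=4.17:
h(X) = -0.4279 nats

(In bits, this would be -0.6174 bits.)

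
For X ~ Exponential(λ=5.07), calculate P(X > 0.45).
0.102131

We have X ~ Exponential(λ=5.07).

P(X > 0.45) = 1 - P(X ≤ 0.45)
                = 1 - F(0.45)
                = 1 - 0.897869
                = 0.102131

So there's approximately a 10.2% chance that X exceeds 0.45.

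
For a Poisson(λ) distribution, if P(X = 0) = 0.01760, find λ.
λ = 4.0399

For a Poisson(λ) distribution, the PMF at 0 is:
P(X = 0) = λ^0 e^(-λ) / 0! = e^(-λ)

Given P(X = 0) = 0.01760:
e^(-λ) = 0.01760
-λ = ln(0.01760)
λ = -ln(0.01760) = 4.0399

Verification: e^(-4.0399) = 0.01760 ✓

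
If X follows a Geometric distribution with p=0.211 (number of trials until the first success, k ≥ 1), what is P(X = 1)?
0.211000

We have X ~ Geometric(p=0.211) (number of trials until the first success, k ≥ 1).

For a Geometric distribution, the PMF gives us the probability of each outcome.

Using the PMF formula:
P(X = 1) = 0.211000

Rounded to 4 decimal places: 0.2110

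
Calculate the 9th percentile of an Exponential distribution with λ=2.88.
0.0327

We have X ~ Exponential(λ=2.88).

We want to find x such that P(X ≤ x) = 0.09.

This is the 9th percentile, which means 9% of values fall below this point.

Using the inverse CDF (quantile function):
x = F⁻¹(0.09) = 0.0327

Verification: P(X ≤ 0.0327) = 0.09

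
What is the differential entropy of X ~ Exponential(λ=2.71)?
0.0031 nats

We have X ~ Exponential(λ=2.71).

The differential entropy measures the uncertainty or information content of the distribution.

For an Exponential distribution with λ=2.71:
h(X) = 0.0031 nats

(In bits, this would be 0.0044 bits.)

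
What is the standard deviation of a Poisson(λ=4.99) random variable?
2.2338

We have X ~ Poisson(λ=4.99).

For a Poisson distribution with λ=4.99:
σ = √Var(X) = 2.2338

The standard deviation is the square root of the variance.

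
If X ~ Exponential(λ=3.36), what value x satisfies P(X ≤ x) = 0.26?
0.0896

We have X ~ Exponential(λ=3.36).

We want to find x such that P(X ≤ x) = 0.26.

This is the 26th percentile, which means 26% of values fall below this point.

Using the inverse CDF (quantile function):
x = F⁻¹(0.26) = 0.0896

Verification: P(X ≤ 0.0896) = 0.26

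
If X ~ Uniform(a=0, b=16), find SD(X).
4.6188

We have X ~ Uniform(a=0, b=16).

For a Uniform distribution with a=0, b=16:
σ = √Var(X) = 4.6188

The standard deviation is the square root of the variance.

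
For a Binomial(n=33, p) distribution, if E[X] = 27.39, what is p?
p = 0.83

For a Binomial(n, p) distribution:
E[X] = n × p

Given n = 33 and E[X] = 27.39:
27.39 = 33 × p
p = 27.39 / 33 = 0.83

Verification: Binomial(33, 0.83) has E[X] = 27.39 ✓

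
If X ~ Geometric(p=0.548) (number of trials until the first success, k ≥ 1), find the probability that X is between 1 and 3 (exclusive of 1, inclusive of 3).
0.359655

We have X ~ Geometric(p=0.548) (number of trials until the first success, k ≥ 1).

To find P(1 < X ≤ 3), we use:
P(1 < X ≤ 3) = P(X ≤ 3) - P(X ≤ 1)
                 = F(3) - F(1)
                 = 0.907655 - 0.548000
                 = 0.359655

So there's approximately a 36.0% chance that X falls in this range.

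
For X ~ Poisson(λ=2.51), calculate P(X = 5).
0.067470

We have X ~ Poisson(λ=2.51).

For a Poisson distribution, the PMF gives us the probability of each outcome.

Using the PMF formula:
P(X = 5) = 0.067470

Rounded to 4 decimal places: 0.0675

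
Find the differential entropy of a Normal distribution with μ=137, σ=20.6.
4.4442 nats

We have X ~ Normal(μ=137, σ=20.6).

The differential entropy measures the uncertainty or information content of the distribution.

For a Normal distribution with μ=137, σ=20.6:
h(X) = 4.4442 nats

(In bits, this would be 6.4117 bits.)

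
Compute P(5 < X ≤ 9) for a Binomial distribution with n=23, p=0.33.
0.625335

We have X ~ Binomial(n=23, p=0.33).

To find P(5 < X ≤ 9), we use:
P(5 < X ≤ 9) = P(X ≤ 9) - P(X ≤ 5)
                 = F(9) - F(5)
                 = 0.803401 - 0.178066
                 = 0.625335

So there's approximately a 62.5% chance that X falls in this range.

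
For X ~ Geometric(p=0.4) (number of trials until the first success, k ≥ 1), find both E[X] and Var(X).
E[X] = 2.5000, Var(X) = 3.7500

We have X ~ Geometric(p=0.4) (number of trials until the first success, k ≥ 1).

For a Geometric distribution with p=0.4 (number of trials until the first success, k ≥ 1):

Expected value:
E[X] = 2.5000

Variance:
Var(X) = 3.7500

Standard deviation:
σ = √Var(X) = 1.9365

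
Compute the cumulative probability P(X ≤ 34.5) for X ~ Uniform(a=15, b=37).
0.886364

We have X ~ Uniform(a=15, b=37).

The CDF gives us P(X ≤ k).

Using the CDF:
P(X ≤ 34.5) = 0.886364

This means there's approximately a 88.6% chance that X is at most 34.5.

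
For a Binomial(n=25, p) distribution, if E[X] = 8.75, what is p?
p = 0.35

For a Binomial(n, p) distribution:
E[X] = n × p

Given n = 25 and E[X] = 8.75:
8.75 = 25 × p
p = 8.75 / 25 = 0.35

Verification: Binomial(25, 0.35) has E[X] = 8.75 ✓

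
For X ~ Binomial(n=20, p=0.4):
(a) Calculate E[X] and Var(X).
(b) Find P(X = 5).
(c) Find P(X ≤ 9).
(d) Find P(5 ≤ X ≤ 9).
(a) E[X] = 8.0000, Var(X) = 4.8000
(b) P(X = 5) = 0.074647
(c) P(X ≤ 9) = 0.755337
(d) P(5 ≤ X ≤ 9) = 0.704385

We have X ~ Binomial(n=20, p=0.4).

(a) Moments:
E[X] = 8.0000
Var(X) = 4.8000
σ = √Var(X) = 2.1909

(b) Point probability using PMF:
P(X = 5) = 0.074647

(c) Cumulative probability using CDF:
P(X ≤ 9) = F(9) = 0.755337

(d) Range probability:
P(5 ≤ X ≤ 9) = P(X ≤ 9) - P(X ≤ 4)
                   = F(9) - F(4)
                   = 0.755337 - 0.050952
                   = 0.704385

This means approximately 70.4% of outcomes fall in the interval [5, 9].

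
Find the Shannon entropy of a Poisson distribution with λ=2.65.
1.8631 nats

We have X ~ Poisson(λ=2.65).

The Shannon entropy measures the uncertainty or information content of the distribution.

For a Poisson distribution with λ=2.65:
H(X) = 1.8631 nats

(In bits, this would be 2.6879 bits.)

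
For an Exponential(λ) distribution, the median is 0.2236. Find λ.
λ = 3.0999

For X ~ Exponential(λ), the CDF is F(x) = 1 - e^(-λx).
The median m satisfies F(m) = 0.5:
1 - e^(-λm) = 0.5
e^(-λm) = 0.5
λm = ln(2)
m = ln(2) / λ

Given m = 0.2236:
λ = ln(2) / 0.2236 = 0.693147 / 0.2236 = 3.0999

Verification: ln(2) / 3.0999 = 0.2236 ✓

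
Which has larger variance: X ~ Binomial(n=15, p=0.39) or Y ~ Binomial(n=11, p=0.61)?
X has larger variance (3.5685 > 2.6169)

Compute the variance for each distribution:

X ~ Binomial(n=15, p=0.39):
Var(X) = 3.5685

Y ~ Binomial(n=11, p=0.61):
Var(Y) = 2.6169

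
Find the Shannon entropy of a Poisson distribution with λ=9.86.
2.5542 nats

We have X ~ Poisson(λ=9.86).

The Shannon entropy measures the uncertainty or information content of the distribution.

For a Poisson distribution with λ=9.86:
H(X) = 2.5542 nats

(In bits, this would be 3.6850 bits.)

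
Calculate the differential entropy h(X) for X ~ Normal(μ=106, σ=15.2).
4.1402 nats

We have X ~ Normal(μ=106, σ=15.2).

The differential entropy measures the uncertainty or information content of the distribution.

For a Normal distribution with μ=106, σ=15.2:
h(X) = 4.1402 nats

(In bits, this would be 5.9731 bits.)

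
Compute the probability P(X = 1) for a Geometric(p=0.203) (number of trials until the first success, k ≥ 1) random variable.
0.203000

We have X ~ Geometric(p=0.203) (number of trials until the first success, k ≥ 1).

For a Geometric distribution, the PMF gives us the probability of each outcome.

Using the PMF formula:
P(X = 1) = 0.203000

Rounded to 4 decimal places: 0.2030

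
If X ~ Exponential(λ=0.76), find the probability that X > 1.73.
0.268528

We have X ~ Exponential(λ=0.76).

P(X > 1.73) = 1 - P(X ≤ 1.73)
                = 1 - F(1.73)
                = 1 - 0.731472
                = 0.268528

So there's approximately a 26.9% chance that X exceeds 1.73.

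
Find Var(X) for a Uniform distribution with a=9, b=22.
14.0833

We have X ~ Uniform(a=9, b=22).

For a Uniform distribution with a=9, b=22:
Var(X) = 14.0833

The variance measures the spread of the distribution around the mean.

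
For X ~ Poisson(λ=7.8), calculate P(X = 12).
0.043381

We have X ~ Poisson(λ=7.8).

For a Poisson distribution, the PMF gives us the probability of each outcome.

Using the PMF formula:
P(X = 12) = 0.043381

Rounded to 4 decimal places: 0.0434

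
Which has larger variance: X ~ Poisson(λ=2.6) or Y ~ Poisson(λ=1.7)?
X has larger variance (2.6000 > 1.7000)

Compute the variance for each distribution:

X ~ Poisson(λ=2.6):
Var(X) = 2.6000

Y ~ Poisson(λ=1.7):
Var(Y) = 1.7000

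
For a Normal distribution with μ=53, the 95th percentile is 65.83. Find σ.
σ = 7.8001

For X ~ Normal(μ, σ), the p-th percentile satisfies x = μ + z_p × σ,
where z_p = Φ⁻¹(p) is the standard normal quantile.

Step 1: z_{0.95} = Φ⁻¹(0.95) = 1.6449

Step 2: Solve for σ:
65.83 = 53 + 1.6449 × σ
σ = (65.83 - 53) / 1.6449
σ = 12.83 / 1.6449
σ = 7.8001

Verification: μ + z × σ = 53 + 1.6449 × 7.8001 = 65.83 ✓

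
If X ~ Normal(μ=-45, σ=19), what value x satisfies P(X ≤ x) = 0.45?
-47.3876

We have X ~ Normal(μ=-45, σ=19).

We want to find x such that P(X ≤ x) = 0.45.

This is the 45th percentile, which means 45% of values fall below this point.

Using the inverse CDF (quantile function):
x = F⁻¹(0.45) = -47.3876

Verification: P(X ≤ -47.3876) = 0.45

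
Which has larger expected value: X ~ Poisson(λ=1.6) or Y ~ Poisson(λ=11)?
Y has larger mean (11.0000 > 1.6000)

Compute the expected value for each distribution:

X ~ Poisson(λ=1.6):
E[X] = 1.6000

Y ~ Poisson(λ=11):
E[Y] = 11.0000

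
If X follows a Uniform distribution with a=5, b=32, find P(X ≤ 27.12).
0.819259

We have X ~ Uniform(a=5, b=32).

The CDF gives us P(X ≤ k).

Using the CDF:
P(X ≤ 27.12) = 0.819259

This means there's approximately a 81.9% chance that X is at most 27.12.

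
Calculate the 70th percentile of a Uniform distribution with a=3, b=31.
22.6000

We have X ~ Uniform(a=3, b=31).

We want to find x such that P(X ≤ x) = 0.7.

This is the 70th percentile, which means 70% of values fall below this point.

Using the inverse CDF (quantile function):
x = F⁻¹(0.7) = 22.6000

Verification: P(X ≤ 22.6000) = 0.7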